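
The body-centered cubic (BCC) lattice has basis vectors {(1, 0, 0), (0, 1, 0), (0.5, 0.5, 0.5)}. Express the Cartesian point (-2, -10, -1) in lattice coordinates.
-b₁ - 9b₂ - 2b₃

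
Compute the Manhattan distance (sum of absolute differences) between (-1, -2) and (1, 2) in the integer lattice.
6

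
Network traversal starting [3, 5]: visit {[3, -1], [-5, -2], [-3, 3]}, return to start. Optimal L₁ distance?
30
(one optimal route: (3, 5) → (3, -1) → (-5, -2) → (-3, 3) → (3, 5))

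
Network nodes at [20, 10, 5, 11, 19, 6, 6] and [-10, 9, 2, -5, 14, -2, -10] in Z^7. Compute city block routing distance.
79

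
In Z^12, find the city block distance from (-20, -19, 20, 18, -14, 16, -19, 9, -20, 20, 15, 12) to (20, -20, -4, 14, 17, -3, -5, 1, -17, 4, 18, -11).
186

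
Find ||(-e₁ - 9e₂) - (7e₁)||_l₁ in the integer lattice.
17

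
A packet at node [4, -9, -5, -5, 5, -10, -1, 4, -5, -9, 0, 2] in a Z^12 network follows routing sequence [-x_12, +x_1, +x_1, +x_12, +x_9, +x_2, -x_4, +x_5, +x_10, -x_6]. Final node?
(6, -8, -5, -6, 6, -11, -1, 4, -4, -8, 0, 2)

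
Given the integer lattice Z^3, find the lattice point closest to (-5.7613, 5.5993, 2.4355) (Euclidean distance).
(-6, 6, 2)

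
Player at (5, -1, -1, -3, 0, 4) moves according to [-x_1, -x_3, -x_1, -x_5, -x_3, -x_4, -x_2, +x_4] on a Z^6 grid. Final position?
(3, -2, -3, -3, -1, 4)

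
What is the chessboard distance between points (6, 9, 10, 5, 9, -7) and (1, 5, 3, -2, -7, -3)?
16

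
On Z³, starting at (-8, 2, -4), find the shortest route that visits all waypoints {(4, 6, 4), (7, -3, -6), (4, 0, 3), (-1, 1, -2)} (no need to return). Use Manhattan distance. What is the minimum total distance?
48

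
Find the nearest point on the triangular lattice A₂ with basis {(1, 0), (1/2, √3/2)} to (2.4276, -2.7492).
(2.5, -2.598)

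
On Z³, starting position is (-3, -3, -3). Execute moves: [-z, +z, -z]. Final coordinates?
(-3, -3, -4)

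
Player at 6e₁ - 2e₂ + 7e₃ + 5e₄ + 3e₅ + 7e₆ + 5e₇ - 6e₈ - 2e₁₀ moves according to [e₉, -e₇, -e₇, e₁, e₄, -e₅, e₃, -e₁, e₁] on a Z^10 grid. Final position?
(7, -2, 8, 6, 2, 7, 3, -6, 1, -2)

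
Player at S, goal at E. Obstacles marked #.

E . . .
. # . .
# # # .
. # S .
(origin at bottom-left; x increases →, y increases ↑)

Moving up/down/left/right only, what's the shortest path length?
7
(one shortest path: (2, 0) → (3, 0) → (3, 1) → (3, 2) → (2, 2) → (2, 3) → (1, 3) → (0, 3))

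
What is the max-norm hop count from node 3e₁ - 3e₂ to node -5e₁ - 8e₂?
8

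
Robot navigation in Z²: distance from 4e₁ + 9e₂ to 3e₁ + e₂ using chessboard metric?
8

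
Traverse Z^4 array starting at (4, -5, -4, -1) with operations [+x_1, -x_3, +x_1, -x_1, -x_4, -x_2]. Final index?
(5, -6, -5, -2)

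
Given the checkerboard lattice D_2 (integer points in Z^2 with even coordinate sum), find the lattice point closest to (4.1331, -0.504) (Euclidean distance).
(4, 0)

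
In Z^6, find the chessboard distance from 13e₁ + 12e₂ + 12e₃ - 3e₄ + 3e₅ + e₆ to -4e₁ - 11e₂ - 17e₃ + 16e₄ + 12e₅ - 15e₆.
29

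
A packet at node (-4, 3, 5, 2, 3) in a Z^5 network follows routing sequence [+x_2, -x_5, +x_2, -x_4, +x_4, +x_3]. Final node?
(-4, 5, 6, 2, 2)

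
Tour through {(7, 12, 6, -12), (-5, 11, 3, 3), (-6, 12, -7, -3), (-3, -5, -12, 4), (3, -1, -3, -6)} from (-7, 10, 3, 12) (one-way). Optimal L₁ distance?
123
(one optimal route: (-7, 10, 3, 12) → (-5, 11, 3, 3) → (-6, 12, -7, -3) → (-3, -5, -12, 4) → (3, -1, -3, -6) → (7, 12, 6, -12))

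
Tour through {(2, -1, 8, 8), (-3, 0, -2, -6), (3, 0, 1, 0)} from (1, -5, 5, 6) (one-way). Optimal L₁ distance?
42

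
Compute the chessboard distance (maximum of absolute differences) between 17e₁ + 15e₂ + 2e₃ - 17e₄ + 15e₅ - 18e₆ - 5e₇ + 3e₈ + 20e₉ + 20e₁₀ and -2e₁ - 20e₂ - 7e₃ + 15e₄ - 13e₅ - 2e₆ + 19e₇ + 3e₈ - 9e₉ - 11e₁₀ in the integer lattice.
35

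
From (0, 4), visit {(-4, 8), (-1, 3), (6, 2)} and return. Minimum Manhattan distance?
32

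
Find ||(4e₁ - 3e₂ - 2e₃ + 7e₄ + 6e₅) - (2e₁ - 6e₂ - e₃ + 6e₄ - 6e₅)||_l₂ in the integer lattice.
12.6095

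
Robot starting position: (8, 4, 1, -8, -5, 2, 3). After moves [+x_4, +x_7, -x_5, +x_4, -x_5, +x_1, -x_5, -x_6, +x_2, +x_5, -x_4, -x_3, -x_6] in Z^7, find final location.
(9, 5, 0, -7, -7, 0, 4)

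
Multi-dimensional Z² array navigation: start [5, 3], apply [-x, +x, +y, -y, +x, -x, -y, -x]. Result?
(4, 2)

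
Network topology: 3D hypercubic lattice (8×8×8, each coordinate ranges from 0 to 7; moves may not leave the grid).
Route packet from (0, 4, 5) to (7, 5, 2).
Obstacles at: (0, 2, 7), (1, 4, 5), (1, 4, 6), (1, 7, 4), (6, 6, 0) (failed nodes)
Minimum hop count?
11
(one shortest path: (0, 4, 5) → (0, 5, 5) → (1, 5, 5) → (2, 5, 5) → (3, 5, 5) → (4, 5, 5) → (5, 5, 5) → (6, 5, 5) → (7, 5, 5) → (7, 5, 4) → (7, 5, 3) → (7, 5, 2))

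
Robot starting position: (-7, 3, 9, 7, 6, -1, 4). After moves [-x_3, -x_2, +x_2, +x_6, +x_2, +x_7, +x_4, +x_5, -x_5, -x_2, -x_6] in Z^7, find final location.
(-7, 3, 8, 8, 6, -1, 5)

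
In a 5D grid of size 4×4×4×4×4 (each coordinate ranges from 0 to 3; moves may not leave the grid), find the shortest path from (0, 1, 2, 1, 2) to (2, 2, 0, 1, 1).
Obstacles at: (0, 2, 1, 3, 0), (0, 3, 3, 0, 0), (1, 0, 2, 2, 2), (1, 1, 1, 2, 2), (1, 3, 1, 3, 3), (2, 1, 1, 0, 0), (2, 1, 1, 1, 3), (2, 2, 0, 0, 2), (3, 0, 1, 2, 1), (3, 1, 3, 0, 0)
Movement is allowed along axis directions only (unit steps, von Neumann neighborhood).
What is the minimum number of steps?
6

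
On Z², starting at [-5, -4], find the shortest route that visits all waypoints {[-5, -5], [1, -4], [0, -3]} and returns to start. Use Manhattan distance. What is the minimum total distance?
16
(one optimal route: (-5, -4) → (-5, -5) → (1, -4) → (0, -3) → (-5, -4))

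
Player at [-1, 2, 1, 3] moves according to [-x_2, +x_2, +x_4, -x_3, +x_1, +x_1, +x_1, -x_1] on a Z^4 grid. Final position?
(1, 2, 0, 4)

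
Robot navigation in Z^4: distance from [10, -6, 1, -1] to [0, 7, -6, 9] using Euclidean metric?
20.445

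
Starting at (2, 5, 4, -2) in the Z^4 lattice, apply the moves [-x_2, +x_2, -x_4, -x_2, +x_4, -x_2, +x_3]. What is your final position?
(2, 3, 5, -2)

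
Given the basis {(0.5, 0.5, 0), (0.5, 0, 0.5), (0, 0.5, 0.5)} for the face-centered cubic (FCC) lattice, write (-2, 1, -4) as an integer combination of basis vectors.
3b₁ - 7b₂ - b₃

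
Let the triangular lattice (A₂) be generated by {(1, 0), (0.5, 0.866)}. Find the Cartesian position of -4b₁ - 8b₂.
(-8, -6.928)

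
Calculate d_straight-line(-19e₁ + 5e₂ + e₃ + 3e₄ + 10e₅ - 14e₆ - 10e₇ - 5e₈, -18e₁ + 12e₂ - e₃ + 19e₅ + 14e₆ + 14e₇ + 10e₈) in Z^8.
41.5812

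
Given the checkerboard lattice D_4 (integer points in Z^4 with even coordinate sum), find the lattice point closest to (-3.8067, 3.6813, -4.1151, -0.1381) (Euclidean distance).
(-4, 4, -4, 0)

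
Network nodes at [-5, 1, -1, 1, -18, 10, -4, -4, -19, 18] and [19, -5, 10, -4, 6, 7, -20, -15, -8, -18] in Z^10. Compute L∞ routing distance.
36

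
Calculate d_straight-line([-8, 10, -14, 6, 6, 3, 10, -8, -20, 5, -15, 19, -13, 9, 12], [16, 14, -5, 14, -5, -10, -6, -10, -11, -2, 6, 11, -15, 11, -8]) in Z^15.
48.2701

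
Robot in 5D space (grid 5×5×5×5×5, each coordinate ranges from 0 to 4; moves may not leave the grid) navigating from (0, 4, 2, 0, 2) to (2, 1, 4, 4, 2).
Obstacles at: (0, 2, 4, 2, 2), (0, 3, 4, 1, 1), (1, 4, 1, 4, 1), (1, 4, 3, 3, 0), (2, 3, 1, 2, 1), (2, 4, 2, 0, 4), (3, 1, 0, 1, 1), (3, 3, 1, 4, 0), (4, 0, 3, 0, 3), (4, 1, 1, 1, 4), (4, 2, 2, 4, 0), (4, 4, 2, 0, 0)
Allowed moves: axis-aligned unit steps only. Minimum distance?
11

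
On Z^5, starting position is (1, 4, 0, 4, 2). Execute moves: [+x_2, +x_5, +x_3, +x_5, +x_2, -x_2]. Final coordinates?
(1, 5, 1, 4, 4)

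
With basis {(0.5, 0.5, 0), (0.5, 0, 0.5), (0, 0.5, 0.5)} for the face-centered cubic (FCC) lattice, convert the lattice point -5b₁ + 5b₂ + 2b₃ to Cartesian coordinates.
(0, -1.5, 3.5)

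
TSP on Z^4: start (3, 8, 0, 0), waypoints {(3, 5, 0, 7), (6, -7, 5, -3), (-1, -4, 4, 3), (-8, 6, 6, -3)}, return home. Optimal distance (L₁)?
98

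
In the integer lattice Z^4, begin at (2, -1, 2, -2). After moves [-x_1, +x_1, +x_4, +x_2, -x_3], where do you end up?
(2, 0, 1, -1)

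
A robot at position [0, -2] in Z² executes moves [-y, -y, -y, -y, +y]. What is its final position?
(0, -5)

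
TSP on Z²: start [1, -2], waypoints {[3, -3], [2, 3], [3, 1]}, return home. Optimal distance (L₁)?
16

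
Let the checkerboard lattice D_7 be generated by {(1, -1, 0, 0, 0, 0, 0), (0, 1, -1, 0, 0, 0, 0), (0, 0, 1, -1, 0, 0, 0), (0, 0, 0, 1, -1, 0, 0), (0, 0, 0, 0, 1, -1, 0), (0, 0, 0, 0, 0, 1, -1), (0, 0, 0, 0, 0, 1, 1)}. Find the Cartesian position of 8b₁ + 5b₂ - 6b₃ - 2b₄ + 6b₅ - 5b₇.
(8, -3, -11, 4, 8, -11, -5)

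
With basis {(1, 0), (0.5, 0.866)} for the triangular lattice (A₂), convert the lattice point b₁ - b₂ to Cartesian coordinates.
(0.5, -0.866)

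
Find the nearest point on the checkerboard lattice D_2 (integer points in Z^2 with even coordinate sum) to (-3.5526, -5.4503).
(-4, -6)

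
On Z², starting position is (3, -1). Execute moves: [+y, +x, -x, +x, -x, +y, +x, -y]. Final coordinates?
(4, 0)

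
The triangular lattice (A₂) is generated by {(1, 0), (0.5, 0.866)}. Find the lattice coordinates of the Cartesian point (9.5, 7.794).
5b₁ + 9b₂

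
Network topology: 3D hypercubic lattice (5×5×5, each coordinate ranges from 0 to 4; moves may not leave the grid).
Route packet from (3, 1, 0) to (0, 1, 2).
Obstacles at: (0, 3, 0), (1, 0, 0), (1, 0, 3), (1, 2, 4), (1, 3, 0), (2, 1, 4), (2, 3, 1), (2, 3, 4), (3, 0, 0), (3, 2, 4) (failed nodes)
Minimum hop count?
5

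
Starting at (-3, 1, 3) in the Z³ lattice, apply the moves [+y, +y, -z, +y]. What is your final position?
(-3, 4, 2)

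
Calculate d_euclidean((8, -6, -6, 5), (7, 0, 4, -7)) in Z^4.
16.7631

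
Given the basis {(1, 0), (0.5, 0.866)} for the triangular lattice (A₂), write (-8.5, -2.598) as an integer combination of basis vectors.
-7b₁ - 3b₂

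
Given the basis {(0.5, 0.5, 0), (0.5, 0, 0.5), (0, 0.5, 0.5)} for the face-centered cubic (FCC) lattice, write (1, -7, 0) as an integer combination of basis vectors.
-6b₁ + 8b₂ - 8b₃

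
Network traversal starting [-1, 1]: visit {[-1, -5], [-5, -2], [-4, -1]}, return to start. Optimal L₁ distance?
20
(one optimal route: (-1, 1) → (-1, -5) → (-5, -2) → (-4, -1) → (-1, 1))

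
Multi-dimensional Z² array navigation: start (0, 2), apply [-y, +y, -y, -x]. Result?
(-1, 1)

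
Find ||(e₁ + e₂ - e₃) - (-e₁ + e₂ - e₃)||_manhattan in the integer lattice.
2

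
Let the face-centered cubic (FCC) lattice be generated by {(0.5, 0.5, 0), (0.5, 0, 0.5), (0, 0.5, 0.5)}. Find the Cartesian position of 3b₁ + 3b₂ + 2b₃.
(3, 2.5, 2.5)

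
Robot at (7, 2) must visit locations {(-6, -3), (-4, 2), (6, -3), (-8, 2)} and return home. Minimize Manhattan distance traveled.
40
(one optimal route: (7, 2) → (-4, 2) → (-8, 2) → (-6, -3) → (6, -3) → (7, 2))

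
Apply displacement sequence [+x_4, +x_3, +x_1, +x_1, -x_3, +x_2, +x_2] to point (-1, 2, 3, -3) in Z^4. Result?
(1, 4, 3, -2)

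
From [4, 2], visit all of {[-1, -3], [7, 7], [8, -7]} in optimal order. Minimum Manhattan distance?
36
(one optimal route: (4, 2) → (7, 7) → (8, -7) → (-1, -3))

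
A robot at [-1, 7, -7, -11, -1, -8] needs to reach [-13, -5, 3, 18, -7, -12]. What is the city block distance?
73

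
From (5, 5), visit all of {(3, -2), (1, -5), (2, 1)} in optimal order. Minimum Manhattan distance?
16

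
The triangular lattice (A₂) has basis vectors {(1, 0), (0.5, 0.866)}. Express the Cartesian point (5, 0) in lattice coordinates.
5b₁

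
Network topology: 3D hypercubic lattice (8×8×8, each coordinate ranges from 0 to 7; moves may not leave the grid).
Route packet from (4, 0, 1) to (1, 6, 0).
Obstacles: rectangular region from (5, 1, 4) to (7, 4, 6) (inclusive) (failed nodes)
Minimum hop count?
10
(one shortest path: (4, 0, 1) → (3, 0, 1) → (2, 0, 1) → (1, 0, 1) → (1, 1, 1) → (1, 2, 1) → (1, 3, 1) → (1, 4, 1) → (1, 5, 1) → (1, 6, 1) → (1, 6, 0))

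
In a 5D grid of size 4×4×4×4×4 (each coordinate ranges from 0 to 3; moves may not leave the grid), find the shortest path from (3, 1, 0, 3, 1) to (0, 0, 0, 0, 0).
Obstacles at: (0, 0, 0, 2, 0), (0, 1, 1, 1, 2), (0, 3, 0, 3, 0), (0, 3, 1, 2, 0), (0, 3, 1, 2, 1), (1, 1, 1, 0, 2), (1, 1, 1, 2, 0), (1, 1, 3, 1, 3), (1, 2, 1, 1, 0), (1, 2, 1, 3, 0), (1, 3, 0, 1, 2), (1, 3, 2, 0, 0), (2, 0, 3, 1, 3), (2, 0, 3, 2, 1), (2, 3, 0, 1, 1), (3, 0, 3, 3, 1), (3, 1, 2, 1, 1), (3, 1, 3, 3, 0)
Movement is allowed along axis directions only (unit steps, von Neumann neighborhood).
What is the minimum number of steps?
8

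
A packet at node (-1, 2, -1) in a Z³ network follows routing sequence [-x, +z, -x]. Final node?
(-3, 2, 0)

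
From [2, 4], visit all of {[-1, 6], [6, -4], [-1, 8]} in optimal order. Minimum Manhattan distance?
26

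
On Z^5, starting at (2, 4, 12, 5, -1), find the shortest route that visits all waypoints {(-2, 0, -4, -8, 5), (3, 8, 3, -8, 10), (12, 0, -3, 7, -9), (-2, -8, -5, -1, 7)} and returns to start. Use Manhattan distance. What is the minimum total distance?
168
(one optimal route: (2, 4, 12, 5, -1) → (3, 8, 3, -8, 10) → (-2, 0, -4, -8, 5) → (-2, -8, -5, -1, 7) → (12, 0, -3, 7, -9) → (2, 4, 12, 5, -1))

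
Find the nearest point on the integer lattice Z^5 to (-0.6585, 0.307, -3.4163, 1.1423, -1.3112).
(-1, 0, -3, 1, -1)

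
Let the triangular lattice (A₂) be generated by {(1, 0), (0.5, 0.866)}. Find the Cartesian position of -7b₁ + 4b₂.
(-5, 3.464)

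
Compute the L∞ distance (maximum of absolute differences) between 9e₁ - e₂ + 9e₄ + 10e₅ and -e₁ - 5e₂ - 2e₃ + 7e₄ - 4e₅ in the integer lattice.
14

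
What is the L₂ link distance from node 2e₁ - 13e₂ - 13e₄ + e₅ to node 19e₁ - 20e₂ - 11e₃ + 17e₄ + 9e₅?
37.7227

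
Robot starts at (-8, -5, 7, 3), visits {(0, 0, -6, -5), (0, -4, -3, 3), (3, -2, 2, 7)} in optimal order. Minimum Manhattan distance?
52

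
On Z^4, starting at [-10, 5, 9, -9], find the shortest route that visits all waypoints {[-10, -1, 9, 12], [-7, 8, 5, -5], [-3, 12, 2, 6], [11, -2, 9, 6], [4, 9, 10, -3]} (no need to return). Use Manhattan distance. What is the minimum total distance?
119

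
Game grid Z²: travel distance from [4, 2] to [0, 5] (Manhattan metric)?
7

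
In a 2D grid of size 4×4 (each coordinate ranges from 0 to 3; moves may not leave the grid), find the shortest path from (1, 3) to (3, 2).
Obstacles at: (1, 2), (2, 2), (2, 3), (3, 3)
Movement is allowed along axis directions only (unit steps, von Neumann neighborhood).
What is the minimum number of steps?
7
(one shortest path: (1, 3) → (0, 3) → (0, 2) → (0, 1) → (1, 1) → (2, 1) → (3, 1) → (3, 2))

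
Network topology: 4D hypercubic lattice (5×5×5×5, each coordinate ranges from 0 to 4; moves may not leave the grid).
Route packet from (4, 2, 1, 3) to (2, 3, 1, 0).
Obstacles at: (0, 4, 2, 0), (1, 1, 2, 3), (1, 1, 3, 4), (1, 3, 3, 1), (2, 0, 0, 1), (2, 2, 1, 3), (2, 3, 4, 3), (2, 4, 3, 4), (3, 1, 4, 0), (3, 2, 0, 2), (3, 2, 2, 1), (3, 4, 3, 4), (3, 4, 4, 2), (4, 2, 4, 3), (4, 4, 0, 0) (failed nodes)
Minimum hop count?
6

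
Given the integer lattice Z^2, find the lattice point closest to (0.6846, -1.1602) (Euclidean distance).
(1, -1)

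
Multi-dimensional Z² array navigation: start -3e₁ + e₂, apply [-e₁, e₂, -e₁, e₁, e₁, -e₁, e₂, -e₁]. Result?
(-5, 3)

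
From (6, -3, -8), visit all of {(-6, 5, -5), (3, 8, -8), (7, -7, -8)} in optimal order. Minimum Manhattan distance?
39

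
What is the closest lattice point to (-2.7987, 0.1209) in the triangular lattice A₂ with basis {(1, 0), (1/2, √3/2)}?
(-3, 0)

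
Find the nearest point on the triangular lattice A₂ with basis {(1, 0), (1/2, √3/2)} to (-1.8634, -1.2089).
(-1.5, -0.866)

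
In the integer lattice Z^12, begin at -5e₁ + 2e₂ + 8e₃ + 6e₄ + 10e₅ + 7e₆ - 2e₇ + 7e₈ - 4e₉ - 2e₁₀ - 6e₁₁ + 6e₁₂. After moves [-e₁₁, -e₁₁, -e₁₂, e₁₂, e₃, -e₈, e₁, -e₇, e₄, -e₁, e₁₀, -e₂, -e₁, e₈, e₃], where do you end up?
(-6, 1, 10, 7, 10, 7, -3, 7, -4, -1, -8, 6)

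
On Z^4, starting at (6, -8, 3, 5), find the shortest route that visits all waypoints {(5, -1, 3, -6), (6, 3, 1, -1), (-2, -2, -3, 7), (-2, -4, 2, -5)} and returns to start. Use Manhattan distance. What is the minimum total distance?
84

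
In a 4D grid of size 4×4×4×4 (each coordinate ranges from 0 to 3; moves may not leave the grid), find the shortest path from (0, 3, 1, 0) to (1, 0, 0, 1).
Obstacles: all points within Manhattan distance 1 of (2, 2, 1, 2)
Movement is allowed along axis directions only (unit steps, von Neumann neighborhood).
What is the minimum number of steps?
6
(one shortest path: (0, 3, 1, 0) → (1, 3, 1, 0) → (1, 2, 1, 0) → (1, 1, 1, 0) → (1, 0, 1, 0) → (1, 0, 0, 0) → (1, 0, 0, 1))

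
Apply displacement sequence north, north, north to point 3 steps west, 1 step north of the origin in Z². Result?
(-3, 4)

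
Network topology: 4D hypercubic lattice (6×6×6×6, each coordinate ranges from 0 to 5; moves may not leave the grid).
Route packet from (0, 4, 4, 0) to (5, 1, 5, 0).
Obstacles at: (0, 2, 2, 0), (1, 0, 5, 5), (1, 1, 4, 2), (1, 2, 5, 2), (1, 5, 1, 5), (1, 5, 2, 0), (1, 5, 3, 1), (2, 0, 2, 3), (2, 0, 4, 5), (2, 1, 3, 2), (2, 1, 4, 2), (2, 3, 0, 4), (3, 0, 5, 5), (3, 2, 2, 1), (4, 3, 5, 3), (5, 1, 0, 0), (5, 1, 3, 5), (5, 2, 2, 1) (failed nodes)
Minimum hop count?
9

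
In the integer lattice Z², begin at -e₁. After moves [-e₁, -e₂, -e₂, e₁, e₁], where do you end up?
(0, -2)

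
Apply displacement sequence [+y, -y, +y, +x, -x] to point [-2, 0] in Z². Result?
(-2, 1)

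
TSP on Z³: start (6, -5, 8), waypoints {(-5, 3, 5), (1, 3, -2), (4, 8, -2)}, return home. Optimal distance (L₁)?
68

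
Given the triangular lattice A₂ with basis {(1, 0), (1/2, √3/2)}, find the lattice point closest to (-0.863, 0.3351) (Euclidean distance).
(-1, 0)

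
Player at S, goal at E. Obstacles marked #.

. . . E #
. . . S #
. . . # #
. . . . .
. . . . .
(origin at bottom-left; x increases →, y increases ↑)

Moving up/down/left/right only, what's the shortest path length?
1
(one shortest path: (3, 3) → (3, 4))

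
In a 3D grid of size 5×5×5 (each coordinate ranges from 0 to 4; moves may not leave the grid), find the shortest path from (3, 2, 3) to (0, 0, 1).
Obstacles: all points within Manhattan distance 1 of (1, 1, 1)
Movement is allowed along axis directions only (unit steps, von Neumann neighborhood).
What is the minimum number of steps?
7
(one shortest path: (3, 2, 3) → (2, 2, 3) → (1, 2, 3) → (0, 2, 3) → (0, 1, 3) → (0, 0, 3) → (0, 0, 2) → (0, 0, 1))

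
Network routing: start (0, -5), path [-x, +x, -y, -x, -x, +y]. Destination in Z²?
(-2, -5)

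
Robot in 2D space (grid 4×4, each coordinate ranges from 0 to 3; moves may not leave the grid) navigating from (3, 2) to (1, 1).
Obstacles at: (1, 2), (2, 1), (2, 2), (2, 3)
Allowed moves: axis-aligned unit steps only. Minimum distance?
5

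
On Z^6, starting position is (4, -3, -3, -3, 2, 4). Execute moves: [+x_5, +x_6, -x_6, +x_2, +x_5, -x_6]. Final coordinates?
(4, -2, -3, -3, 4, 3)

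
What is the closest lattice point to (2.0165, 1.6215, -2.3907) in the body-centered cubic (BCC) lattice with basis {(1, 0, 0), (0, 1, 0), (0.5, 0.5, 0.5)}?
(2.5, 1.5, -2.5)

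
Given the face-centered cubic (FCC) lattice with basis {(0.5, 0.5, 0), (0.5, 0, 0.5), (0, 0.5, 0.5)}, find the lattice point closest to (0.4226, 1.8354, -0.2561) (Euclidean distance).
(0.5, 2, -0.5)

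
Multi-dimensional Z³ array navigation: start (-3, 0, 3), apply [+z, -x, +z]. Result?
(-4, 0, 5)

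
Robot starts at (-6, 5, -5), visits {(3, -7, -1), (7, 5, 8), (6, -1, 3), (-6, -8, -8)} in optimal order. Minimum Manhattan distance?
58
(one optimal route: (-6, 5, -5) → (-6, -8, -8) → (3, -7, -1) → (6, -1, 3) → (7, 5, 8))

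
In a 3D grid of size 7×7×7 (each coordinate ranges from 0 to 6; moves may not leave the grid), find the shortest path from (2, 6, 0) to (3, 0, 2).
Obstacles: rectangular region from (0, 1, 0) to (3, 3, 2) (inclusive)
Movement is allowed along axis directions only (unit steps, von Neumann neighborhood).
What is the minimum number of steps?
11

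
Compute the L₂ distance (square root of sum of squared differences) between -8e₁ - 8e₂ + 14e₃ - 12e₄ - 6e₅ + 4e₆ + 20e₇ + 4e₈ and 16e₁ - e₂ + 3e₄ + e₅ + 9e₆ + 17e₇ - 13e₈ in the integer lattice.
37.6563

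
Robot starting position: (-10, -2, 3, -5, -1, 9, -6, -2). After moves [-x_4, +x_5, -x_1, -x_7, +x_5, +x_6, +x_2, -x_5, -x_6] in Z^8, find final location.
(-11, -1, 3, -6, 0, 9, -7, -2)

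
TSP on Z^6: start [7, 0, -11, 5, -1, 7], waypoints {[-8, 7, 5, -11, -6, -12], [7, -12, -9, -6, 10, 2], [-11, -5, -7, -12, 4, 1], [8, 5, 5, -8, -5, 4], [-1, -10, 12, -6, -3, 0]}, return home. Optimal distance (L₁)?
260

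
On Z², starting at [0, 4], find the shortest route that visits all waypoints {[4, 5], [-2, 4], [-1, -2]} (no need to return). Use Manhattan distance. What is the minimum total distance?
19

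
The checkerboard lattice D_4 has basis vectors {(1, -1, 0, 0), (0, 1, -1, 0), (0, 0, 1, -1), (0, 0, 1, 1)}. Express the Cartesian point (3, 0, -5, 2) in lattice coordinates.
3b₁ + 3b₂ - 2b₃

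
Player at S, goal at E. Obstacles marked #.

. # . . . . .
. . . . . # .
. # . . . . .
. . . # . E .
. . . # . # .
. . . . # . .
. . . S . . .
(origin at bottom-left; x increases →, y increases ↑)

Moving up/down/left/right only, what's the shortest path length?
7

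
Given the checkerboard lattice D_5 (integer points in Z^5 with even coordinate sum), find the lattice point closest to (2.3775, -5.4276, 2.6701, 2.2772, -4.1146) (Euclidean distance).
(2, -5, 3, 2, -4)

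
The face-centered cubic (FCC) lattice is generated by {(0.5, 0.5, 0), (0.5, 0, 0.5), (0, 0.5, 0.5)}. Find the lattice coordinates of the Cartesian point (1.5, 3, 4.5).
3b₂ + 6b₃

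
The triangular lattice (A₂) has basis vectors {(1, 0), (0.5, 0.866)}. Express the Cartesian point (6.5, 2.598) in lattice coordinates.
5b₁ + 3b₂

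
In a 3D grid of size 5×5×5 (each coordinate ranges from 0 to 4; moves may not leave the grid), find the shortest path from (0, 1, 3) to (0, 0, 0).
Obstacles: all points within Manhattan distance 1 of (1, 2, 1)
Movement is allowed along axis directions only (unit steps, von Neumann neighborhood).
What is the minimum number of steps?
4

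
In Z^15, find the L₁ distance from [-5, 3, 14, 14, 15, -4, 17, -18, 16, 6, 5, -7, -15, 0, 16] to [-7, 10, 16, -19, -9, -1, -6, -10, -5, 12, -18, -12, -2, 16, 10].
192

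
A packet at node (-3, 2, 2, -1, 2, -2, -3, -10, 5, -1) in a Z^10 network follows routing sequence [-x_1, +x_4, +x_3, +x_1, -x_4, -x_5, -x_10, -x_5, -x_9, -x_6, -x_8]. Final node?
(-3, 2, 3, -1, 0, -3, -3, -11, 4, -2)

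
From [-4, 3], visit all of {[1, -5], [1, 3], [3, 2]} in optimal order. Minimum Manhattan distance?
17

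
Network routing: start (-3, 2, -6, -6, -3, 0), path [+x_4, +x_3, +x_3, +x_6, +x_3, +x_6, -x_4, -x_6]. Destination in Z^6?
(-3, 2, -3, -6, -3, 1)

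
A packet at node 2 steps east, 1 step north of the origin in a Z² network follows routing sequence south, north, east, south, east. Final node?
(4, 0)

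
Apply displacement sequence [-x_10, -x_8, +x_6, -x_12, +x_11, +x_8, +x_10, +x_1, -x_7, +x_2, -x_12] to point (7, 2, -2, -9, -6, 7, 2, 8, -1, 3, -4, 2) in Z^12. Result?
(8, 3, -2, -9, -6, 8, 1, 8, -1, 3, -3, 0)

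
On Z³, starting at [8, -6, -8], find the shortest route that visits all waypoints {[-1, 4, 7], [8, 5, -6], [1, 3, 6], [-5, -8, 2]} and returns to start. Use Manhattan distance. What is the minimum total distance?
84
(one optimal route: (8, -6, -8) → (8, 5, -6) → (1, 3, 6) → (-1, 4, 7) → (-5, -8, 2) → (8, -6, -8))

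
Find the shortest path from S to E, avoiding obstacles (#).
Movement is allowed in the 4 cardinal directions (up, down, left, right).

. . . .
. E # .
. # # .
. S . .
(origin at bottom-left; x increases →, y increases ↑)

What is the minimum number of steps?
4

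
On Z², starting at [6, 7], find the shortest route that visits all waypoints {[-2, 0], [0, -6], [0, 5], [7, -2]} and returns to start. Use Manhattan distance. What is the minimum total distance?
44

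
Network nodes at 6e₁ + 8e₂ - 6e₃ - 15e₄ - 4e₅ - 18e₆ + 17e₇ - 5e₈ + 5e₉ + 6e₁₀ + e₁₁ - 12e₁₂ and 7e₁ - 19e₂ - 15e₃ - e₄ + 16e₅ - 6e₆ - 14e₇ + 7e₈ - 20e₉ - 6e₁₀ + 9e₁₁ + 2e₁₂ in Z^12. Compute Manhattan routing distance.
185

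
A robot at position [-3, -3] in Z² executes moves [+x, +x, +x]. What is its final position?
(0, -3)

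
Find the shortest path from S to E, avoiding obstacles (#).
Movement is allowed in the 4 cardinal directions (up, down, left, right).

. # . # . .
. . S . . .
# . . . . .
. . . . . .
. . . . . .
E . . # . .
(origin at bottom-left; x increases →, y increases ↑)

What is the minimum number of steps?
6
(one shortest path: (2, 4) → (1, 4) → (1, 3) → (1, 2) → (0, 2) → (0, 1) → (0, 0))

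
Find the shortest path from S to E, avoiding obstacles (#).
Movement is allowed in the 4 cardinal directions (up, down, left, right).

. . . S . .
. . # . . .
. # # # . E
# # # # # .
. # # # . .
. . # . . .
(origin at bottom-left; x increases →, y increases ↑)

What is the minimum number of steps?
4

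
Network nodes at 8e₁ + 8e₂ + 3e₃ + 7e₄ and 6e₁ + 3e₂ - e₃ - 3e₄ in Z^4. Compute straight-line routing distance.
12.0416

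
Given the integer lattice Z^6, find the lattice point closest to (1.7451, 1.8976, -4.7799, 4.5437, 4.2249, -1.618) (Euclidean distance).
(2, 2, -5, 5, 4, -2)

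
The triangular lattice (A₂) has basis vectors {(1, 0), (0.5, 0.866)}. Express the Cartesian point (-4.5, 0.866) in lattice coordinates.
-5b₁ + b₂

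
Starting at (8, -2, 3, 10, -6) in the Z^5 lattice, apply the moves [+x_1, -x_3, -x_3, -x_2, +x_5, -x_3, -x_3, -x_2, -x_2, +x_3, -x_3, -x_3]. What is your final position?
(9, -5, -2, 10, -5)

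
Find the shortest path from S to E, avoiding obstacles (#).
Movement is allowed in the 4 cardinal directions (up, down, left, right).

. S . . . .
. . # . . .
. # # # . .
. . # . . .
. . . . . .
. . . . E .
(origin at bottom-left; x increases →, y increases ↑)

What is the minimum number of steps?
8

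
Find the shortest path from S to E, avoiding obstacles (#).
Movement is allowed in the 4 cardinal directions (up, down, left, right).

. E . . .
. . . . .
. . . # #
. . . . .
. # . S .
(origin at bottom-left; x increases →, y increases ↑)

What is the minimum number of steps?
6
(one shortest path: (3, 0) → (2, 0) → (2, 1) → (1, 1) → (1, 2) → (1, 3) → (1, 4))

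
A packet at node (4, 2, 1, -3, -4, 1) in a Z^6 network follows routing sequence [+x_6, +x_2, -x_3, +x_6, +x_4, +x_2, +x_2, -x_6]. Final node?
(4, 5, 0, -2, -4, 2)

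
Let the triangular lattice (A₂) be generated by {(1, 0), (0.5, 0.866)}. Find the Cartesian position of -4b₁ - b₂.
(-4.5, -0.866)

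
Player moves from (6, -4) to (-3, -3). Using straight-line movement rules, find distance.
9.05539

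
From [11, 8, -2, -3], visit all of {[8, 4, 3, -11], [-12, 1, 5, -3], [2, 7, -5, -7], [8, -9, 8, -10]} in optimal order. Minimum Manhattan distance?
97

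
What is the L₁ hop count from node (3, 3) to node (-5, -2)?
13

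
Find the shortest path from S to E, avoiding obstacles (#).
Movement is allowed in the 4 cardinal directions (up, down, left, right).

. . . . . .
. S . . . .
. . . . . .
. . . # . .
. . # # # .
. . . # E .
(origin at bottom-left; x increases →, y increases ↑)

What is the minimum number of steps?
9
(one shortest path: (1, 4) → (2, 4) → (3, 4) → (4, 4) → (5, 4) → (5, 3) → (5, 2) → (5, 1) → (5, 0) → (4, 0))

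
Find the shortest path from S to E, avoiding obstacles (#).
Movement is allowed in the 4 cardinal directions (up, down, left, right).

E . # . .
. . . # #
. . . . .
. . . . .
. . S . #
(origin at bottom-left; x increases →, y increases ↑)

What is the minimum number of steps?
6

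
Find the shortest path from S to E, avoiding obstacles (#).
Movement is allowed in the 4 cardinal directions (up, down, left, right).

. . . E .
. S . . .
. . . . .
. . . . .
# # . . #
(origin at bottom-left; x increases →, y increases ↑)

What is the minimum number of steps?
3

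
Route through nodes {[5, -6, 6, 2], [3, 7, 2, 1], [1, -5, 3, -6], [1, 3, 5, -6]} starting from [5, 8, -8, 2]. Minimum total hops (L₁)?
56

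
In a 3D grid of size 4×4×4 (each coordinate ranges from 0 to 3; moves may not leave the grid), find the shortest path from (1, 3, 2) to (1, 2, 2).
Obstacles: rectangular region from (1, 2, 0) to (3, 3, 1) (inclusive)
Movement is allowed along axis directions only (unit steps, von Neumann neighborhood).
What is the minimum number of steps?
1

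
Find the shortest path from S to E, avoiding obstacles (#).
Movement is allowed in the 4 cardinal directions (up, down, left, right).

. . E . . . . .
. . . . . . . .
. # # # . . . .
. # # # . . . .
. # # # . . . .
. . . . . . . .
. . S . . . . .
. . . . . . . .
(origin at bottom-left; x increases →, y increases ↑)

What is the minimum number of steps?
10
(one shortest path: (2, 1) → (1, 1) → (0, 1) → (0, 2) → (0, 3) → (0, 4) → (0, 5) → (0, 6) → (1, 6) → (2, 6) → (2, 7))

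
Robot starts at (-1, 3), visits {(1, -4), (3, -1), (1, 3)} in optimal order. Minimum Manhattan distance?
13
(one optimal route: (-1, 3) → (1, 3) → (3, -1) → (1, -4))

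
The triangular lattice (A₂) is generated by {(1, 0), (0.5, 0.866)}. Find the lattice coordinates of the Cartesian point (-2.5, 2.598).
-4b₁ + 3b₂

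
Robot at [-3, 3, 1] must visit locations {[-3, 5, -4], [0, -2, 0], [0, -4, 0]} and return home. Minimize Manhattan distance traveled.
34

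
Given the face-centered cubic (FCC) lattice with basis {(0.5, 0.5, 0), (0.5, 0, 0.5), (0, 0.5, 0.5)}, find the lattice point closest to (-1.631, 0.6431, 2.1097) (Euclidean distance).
(-1.5, 0.5, 2)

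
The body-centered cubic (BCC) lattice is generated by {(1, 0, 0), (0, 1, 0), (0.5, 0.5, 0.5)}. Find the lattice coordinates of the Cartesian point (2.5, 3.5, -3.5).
6b₁ + 7b₂ - 7b₃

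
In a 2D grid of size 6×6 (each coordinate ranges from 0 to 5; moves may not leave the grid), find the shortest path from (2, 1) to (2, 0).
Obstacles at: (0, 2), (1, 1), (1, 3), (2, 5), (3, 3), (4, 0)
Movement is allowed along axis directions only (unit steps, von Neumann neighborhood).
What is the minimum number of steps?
1
(one shortest path: (2, 1) → (2, 0))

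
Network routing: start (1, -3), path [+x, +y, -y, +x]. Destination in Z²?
(3, -3)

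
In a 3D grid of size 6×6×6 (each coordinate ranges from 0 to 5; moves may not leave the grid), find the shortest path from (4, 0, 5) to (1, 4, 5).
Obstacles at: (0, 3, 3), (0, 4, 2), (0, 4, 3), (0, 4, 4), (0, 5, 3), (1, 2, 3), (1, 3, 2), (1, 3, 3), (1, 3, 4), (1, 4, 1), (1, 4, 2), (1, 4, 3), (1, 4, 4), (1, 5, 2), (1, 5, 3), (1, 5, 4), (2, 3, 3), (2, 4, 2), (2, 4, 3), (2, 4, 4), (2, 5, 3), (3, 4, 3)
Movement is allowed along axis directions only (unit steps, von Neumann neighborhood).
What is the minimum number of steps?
7
(one shortest path: (4, 0, 5) → (3, 0, 5) → (2, 0, 5) → (1, 0, 5) → (1, 1, 5) → (1, 2, 5) → (1, 3, 5) → (1, 4, 5))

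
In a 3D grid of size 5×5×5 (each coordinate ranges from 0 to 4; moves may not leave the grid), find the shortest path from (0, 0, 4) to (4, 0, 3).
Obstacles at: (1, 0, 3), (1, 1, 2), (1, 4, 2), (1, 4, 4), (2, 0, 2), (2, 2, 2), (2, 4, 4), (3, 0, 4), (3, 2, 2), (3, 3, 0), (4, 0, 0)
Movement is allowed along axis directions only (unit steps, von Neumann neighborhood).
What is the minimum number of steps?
5
(one shortest path: (0, 0, 4) → (1, 0, 4) → (2, 0, 4) → (2, 0, 3) → (3, 0, 3) → (4, 0, 3))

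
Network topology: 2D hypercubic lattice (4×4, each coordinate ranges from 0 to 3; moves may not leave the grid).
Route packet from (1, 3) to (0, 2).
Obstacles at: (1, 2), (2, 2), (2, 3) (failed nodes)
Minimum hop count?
2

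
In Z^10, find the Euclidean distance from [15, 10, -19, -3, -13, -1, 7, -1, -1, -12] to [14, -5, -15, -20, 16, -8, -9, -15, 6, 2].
46.0217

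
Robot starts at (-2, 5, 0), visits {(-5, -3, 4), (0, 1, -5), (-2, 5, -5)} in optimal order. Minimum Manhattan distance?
29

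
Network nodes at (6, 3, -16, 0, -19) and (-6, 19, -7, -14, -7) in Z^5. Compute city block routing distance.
63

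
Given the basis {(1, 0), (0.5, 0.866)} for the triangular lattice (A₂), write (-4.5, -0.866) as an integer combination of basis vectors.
-4b₁ - b₂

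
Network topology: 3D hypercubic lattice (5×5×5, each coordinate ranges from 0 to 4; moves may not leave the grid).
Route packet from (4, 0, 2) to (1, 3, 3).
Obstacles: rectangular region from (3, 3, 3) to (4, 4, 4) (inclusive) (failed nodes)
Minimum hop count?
7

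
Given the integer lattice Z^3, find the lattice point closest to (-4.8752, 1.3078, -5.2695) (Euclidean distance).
(-5, 1, -5)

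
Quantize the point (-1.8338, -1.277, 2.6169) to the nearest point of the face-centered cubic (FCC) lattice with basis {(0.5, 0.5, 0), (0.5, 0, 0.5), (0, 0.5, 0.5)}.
(-2, -1.5, 2.5)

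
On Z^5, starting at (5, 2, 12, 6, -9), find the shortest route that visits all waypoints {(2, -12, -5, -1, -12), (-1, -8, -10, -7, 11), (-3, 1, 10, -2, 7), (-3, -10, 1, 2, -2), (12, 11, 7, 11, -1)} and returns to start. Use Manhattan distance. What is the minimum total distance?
228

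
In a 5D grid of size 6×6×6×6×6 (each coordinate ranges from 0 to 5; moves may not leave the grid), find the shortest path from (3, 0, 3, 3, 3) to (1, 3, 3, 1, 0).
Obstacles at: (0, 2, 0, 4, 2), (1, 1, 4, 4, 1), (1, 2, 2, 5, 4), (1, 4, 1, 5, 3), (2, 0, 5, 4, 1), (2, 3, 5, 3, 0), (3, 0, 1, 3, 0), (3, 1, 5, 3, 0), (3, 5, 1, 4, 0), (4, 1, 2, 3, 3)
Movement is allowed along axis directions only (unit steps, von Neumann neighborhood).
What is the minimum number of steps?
10
(one shortest path: (3, 0, 3, 3, 3) → (2, 0, 3, 3, 3) → (1, 0, 3, 3, 3) → (1, 1, 3, 3, 3) → (1, 2, 3, 3, 3) → (1, 3, 3, 3, 3) → (1, 3, 3, 2, 3) → (1, 3, 3, 1, 3) → (1, 3, 3, 1, 2) → (1, 3, 3, 1, 1) → (1, 3, 3, 1, 0))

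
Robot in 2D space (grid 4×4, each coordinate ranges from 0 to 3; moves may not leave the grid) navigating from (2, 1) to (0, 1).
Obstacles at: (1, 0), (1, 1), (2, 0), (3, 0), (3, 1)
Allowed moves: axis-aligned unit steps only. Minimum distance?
4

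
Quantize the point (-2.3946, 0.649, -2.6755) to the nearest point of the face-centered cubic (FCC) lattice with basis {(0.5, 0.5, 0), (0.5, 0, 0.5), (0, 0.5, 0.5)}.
(-2.5, 0.5, -3)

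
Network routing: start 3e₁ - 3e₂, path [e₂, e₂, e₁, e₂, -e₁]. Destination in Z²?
(3, 0)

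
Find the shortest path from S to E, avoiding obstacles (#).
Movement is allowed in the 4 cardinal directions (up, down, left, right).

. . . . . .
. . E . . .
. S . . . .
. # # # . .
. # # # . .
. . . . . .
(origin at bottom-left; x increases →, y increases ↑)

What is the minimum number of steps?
2
(one shortest path: (1, 3) → (2, 3) → (2, 4))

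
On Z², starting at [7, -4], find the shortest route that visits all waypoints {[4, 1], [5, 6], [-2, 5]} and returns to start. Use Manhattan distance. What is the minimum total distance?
38
(one optimal route: (7, -4) → (4, 1) → (-2, 5) → (5, 6) → (7, -4))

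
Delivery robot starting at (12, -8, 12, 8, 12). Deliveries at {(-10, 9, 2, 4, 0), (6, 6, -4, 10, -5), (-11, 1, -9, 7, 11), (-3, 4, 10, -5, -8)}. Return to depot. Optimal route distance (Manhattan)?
224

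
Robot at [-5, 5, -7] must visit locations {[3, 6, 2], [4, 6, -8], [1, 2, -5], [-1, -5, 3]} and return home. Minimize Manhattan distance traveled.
66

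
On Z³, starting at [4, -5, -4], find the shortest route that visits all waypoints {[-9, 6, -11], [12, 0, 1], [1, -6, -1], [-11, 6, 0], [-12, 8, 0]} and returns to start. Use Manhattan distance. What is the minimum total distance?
106
(one optimal route: (4, -5, -4) → (-9, 6, -11) → (-11, 6, 0) → (-12, 8, 0) → (12, 0, 1) → (1, -6, -1) → (4, -5, -4))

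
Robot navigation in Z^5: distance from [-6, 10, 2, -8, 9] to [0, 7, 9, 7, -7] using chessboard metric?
16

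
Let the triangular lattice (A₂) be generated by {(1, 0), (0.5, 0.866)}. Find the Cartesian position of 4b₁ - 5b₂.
(1.5, -4.33)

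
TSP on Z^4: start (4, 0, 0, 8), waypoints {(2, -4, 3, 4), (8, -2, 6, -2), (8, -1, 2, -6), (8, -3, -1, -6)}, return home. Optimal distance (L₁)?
66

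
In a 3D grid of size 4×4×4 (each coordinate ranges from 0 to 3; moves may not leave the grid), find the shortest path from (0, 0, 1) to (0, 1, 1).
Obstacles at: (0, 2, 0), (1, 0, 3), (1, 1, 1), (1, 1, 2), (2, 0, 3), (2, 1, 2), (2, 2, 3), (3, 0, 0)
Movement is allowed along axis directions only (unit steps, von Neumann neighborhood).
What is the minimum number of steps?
1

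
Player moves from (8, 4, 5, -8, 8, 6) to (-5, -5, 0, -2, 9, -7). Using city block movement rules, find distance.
47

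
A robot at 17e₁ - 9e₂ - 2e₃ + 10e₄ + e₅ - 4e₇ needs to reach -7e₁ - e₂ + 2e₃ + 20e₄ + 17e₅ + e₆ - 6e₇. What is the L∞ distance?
24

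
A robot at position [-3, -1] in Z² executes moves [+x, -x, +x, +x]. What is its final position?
(-1, -1)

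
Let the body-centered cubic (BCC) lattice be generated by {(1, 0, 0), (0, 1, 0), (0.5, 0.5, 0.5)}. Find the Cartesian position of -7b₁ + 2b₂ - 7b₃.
(-10.5, -1.5, -3.5)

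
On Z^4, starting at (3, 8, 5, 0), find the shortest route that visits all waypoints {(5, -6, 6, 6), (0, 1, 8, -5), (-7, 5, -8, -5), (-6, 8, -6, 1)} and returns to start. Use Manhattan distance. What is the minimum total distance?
108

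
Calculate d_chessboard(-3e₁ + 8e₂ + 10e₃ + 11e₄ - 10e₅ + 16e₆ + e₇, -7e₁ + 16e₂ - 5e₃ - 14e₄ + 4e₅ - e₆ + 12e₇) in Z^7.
25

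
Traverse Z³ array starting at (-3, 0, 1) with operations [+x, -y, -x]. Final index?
(-3, -1, 1)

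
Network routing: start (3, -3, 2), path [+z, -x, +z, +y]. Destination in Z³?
(2, -2, 4)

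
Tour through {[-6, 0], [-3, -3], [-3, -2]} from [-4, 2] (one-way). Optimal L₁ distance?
10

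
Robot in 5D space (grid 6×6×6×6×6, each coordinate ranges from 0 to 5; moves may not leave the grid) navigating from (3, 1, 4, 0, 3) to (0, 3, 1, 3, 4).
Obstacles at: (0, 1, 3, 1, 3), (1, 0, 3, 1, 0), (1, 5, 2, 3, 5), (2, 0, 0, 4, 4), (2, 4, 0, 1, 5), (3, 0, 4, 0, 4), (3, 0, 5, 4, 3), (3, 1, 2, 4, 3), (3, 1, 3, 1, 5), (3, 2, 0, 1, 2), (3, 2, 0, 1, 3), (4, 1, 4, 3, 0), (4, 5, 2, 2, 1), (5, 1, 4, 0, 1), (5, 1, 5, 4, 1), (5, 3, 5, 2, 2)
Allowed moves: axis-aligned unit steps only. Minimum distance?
12
(one shortest path: (3, 1, 4, 0, 3) → (2, 1, 4, 0, 3) → (1, 1, 4, 0, 3) → (0, 1, 4, 0, 3) → (0, 2, 4, 0, 3) → (0, 3, 4, 0, 3) → (0, 3, 3, 0, 3) → (0, 3, 2, 0, 3) → (0, 3, 1, 0, 3) → (0, 3, 1, 1, 3) → (0, 3, 1, 2, 3) → (0, 3, 1, 3, 3) → (0, 3, 1, 3, 4))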